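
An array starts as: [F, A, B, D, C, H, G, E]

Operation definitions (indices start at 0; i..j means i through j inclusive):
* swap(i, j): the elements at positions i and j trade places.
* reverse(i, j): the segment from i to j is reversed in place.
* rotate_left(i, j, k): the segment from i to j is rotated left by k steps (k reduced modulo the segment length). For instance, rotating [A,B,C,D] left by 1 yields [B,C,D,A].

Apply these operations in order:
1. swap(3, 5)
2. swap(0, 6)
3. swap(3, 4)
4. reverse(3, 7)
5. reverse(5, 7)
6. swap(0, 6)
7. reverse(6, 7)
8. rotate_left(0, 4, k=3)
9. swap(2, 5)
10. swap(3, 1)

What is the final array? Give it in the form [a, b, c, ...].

Answer: [E, A, C, F, B, H, D, G]

Derivation:
After 1 (swap(3, 5)): [F, A, B, H, C, D, G, E]
After 2 (swap(0, 6)): [G, A, B, H, C, D, F, E]
After 3 (swap(3, 4)): [G, A, B, C, H, D, F, E]
After 4 (reverse(3, 7)): [G, A, B, E, F, D, H, C]
After 5 (reverse(5, 7)): [G, A, B, E, F, C, H, D]
After 6 (swap(0, 6)): [H, A, B, E, F, C, G, D]
After 7 (reverse(6, 7)): [H, A, B, E, F, C, D, G]
After 8 (rotate_left(0, 4, k=3)): [E, F, H, A, B, C, D, G]
After 9 (swap(2, 5)): [E, F, C, A, B, H, D, G]
After 10 (swap(3, 1)): [E, A, C, F, B, H, D, G]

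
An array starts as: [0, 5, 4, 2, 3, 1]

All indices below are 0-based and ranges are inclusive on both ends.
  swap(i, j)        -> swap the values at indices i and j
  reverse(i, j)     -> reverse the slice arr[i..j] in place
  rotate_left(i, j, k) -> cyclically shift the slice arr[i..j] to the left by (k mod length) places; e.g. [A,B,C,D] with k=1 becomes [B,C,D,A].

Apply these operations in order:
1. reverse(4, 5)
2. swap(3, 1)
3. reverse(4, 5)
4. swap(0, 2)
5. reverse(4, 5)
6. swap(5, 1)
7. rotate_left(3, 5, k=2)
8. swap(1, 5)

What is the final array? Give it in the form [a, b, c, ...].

Answer: [4, 1, 0, 2, 5, 3]

Derivation:
After 1 (reverse(4, 5)): [0, 5, 4, 2, 1, 3]
After 2 (swap(3, 1)): [0, 2, 4, 5, 1, 3]
After 3 (reverse(4, 5)): [0, 2, 4, 5, 3, 1]
After 4 (swap(0, 2)): [4, 2, 0, 5, 3, 1]
After 5 (reverse(4, 5)): [4, 2, 0, 5, 1, 3]
After 6 (swap(5, 1)): [4, 3, 0, 5, 1, 2]
After 7 (rotate_left(3, 5, k=2)): [4, 3, 0, 2, 5, 1]
After 8 (swap(1, 5)): [4, 1, 0, 2, 5, 3]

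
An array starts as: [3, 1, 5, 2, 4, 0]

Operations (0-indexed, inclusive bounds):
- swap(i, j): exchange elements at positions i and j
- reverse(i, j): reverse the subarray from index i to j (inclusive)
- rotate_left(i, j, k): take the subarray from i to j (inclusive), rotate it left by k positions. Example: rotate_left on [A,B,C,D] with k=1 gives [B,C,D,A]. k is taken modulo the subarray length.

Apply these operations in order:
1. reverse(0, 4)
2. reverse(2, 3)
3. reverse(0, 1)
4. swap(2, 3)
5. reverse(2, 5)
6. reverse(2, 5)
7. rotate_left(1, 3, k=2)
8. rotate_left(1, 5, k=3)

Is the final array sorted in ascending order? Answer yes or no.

Answer: no

Derivation:
After 1 (reverse(0, 4)): [4, 2, 5, 1, 3, 0]
After 2 (reverse(2, 3)): [4, 2, 1, 5, 3, 0]
After 3 (reverse(0, 1)): [2, 4, 1, 5, 3, 0]
After 4 (swap(2, 3)): [2, 4, 5, 1, 3, 0]
After 5 (reverse(2, 5)): [2, 4, 0, 3, 1, 5]
After 6 (reverse(2, 5)): [2, 4, 5, 1, 3, 0]
After 7 (rotate_left(1, 3, k=2)): [2, 1, 4, 5, 3, 0]
After 8 (rotate_left(1, 5, k=3)): [2, 3, 0, 1, 4, 5]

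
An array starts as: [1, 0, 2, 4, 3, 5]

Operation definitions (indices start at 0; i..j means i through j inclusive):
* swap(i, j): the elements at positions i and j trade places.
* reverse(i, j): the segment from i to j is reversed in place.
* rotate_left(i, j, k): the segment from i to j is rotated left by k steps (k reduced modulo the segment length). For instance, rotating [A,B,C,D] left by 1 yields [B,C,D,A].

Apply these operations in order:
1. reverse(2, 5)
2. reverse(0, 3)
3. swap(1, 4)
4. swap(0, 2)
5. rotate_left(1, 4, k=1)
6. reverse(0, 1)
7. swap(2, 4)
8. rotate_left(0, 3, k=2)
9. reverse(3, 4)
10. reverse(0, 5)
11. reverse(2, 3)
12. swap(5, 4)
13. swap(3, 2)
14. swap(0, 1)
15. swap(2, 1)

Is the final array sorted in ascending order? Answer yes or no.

Answer: yes

Derivation:
After 1 (reverse(2, 5)): [1, 0, 5, 3, 4, 2]
After 2 (reverse(0, 3)): [3, 5, 0, 1, 4, 2]
After 3 (swap(1, 4)): [3, 4, 0, 1, 5, 2]
After 4 (swap(0, 2)): [0, 4, 3, 1, 5, 2]
After 5 (rotate_left(1, 4, k=1)): [0, 3, 1, 5, 4, 2]
After 6 (reverse(0, 1)): [3, 0, 1, 5, 4, 2]
After 7 (swap(2, 4)): [3, 0, 4, 5, 1, 2]
After 8 (rotate_left(0, 3, k=2)): [4, 5, 3, 0, 1, 2]
After 9 (reverse(3, 4)): [4, 5, 3, 1, 0, 2]
After 10 (reverse(0, 5)): [2, 0, 1, 3, 5, 4]
After 11 (reverse(2, 3)): [2, 0, 3, 1, 5, 4]
After 12 (swap(5, 4)): [2, 0, 3, 1, 4, 5]
After 13 (swap(3, 2)): [2, 0, 1, 3, 4, 5]
After 14 (swap(0, 1)): [0, 2, 1, 3, 4, 5]
After 15 (swap(2, 1)): [0, 1, 2, 3, 4, 5]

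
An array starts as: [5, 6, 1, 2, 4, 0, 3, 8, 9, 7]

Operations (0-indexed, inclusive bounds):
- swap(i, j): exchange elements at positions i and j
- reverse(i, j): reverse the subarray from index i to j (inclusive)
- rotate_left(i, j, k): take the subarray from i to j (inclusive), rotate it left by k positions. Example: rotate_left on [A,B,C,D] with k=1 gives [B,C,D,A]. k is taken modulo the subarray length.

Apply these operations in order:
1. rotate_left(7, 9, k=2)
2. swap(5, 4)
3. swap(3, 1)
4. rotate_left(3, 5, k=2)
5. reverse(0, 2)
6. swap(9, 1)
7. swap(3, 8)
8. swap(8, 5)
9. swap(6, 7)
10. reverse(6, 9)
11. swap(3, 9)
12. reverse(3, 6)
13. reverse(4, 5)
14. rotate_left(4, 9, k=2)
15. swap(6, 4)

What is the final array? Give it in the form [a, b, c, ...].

After 1 (rotate_left(7, 9, k=2)): [5, 6, 1, 2, 4, 0, 3, 7, 8, 9]
After 2 (swap(5, 4)): [5, 6, 1, 2, 0, 4, 3, 7, 8, 9]
After 3 (swap(3, 1)): [5, 2, 1, 6, 0, 4, 3, 7, 8, 9]
After 4 (rotate_left(3, 5, k=2)): [5, 2, 1, 4, 6, 0, 3, 7, 8, 9]
After 5 (reverse(0, 2)): [1, 2, 5, 4, 6, 0, 3, 7, 8, 9]
After 6 (swap(9, 1)): [1, 9, 5, 4, 6, 0, 3, 7, 8, 2]
After 7 (swap(3, 8)): [1, 9, 5, 8, 6, 0, 3, 7, 4, 2]
After 8 (swap(8, 5)): [1, 9, 5, 8, 6, 4, 3, 7, 0, 2]
After 9 (swap(6, 7)): [1, 9, 5, 8, 6, 4, 7, 3, 0, 2]
After 10 (reverse(6, 9)): [1, 9, 5, 8, 6, 4, 2, 0, 3, 7]
After 11 (swap(3, 9)): [1, 9, 5, 7, 6, 4, 2, 0, 3, 8]
After 12 (reverse(3, 6)): [1, 9, 5, 2, 4, 6, 7, 0, 3, 8]
After 13 (reverse(4, 5)): [1, 9, 5, 2, 6, 4, 7, 0, 3, 8]
After 14 (rotate_left(4, 9, k=2)): [1, 9, 5, 2, 7, 0, 3, 8, 6, 4]
After 15 (swap(6, 4)): [1, 9, 5, 2, 3, 0, 7, 8, 6, 4]

Answer: [1, 9, 5, 2, 3, 0, 7, 8, 6, 4]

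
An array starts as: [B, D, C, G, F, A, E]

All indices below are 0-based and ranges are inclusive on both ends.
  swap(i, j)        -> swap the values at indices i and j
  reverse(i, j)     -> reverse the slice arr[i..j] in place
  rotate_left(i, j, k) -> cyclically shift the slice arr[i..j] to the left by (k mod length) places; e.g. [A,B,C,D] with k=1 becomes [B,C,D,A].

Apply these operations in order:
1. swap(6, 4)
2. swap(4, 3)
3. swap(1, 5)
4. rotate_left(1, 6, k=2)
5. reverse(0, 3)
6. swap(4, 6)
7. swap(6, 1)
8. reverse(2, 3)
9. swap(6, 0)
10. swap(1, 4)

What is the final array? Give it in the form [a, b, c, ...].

After 1 (swap(6, 4)): [B, D, C, G, E, A, F]
After 2 (swap(4, 3)): [B, D, C, E, G, A, F]
After 3 (swap(1, 5)): [B, A, C, E, G, D, F]
After 4 (rotate_left(1, 6, k=2)): [B, E, G, D, F, A, C]
After 5 (reverse(0, 3)): [D, G, E, B, F, A, C]
After 6 (swap(4, 6)): [D, G, E, B, C, A, F]
After 7 (swap(6, 1)): [D, F, E, B, C, A, G]
After 8 (reverse(2, 3)): [D, F, B, E, C, A, G]
After 9 (swap(6, 0)): [G, F, B, E, C, A, D]
After 10 (swap(1, 4)): [G, C, B, E, F, A, D]

Answer: [G, C, B, E, F, A, D]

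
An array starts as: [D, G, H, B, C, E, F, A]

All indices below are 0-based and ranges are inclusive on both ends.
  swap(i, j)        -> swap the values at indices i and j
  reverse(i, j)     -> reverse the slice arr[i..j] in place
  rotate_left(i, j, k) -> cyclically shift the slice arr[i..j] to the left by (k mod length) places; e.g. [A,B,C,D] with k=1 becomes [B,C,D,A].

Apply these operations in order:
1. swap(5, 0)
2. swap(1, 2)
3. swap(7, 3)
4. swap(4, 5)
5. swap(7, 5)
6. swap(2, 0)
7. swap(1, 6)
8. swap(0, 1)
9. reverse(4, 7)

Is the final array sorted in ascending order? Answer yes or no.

Answer: no

Derivation:
After 1 (swap(5, 0)): [E, G, H, B, C, D, F, A]
After 2 (swap(1, 2)): [E, H, G, B, C, D, F, A]
After 3 (swap(7, 3)): [E, H, G, A, C, D, F, B]
After 4 (swap(4, 5)): [E, H, G, A, D, C, F, B]
After 5 (swap(7, 5)): [E, H, G, A, D, B, F, C]
After 6 (swap(2, 0)): [G, H, E, A, D, B, F, C]
After 7 (swap(1, 6)): [G, F, E, A, D, B, H, C]
After 8 (swap(0, 1)): [F, G, E, A, D, B, H, C]
After 9 (reverse(4, 7)): [F, G, E, A, C, H, B, D]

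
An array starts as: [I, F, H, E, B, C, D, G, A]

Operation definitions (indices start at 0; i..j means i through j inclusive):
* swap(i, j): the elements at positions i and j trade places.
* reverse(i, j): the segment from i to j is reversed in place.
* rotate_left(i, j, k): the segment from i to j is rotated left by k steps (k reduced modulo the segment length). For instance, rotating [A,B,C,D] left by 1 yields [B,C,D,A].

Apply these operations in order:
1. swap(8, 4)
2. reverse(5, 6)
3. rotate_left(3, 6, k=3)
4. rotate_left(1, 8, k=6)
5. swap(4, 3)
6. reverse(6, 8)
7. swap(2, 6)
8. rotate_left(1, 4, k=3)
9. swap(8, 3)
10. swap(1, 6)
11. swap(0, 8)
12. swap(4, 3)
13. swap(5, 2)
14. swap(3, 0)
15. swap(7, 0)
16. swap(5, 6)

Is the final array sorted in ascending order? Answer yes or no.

Answer: yes

Derivation:
After 1 (swap(8, 4)): [I, F, H, E, A, C, D, G, B]
After 2 (reverse(5, 6)): [I, F, H, E, A, D, C, G, B]
After 3 (rotate_left(3, 6, k=3)): [I, F, H, C, E, A, D, G, B]
After 4 (rotate_left(1, 8, k=6)): [I, G, B, F, H, C, E, A, D]
After 5 (swap(4, 3)): [I, G, B, H, F, C, E, A, D]
After 6 (reverse(6, 8)): [I, G, B, H, F, C, D, A, E]
After 7 (swap(2, 6)): [I, G, D, H, F, C, B, A, E]
After 8 (rotate_left(1, 4, k=3)): [I, F, G, D, H, C, B, A, E]
After 9 (swap(8, 3)): [I, F, G, E, H, C, B, A, D]
After 10 (swap(1, 6)): [I, B, G, E, H, C, F, A, D]
After 11 (swap(0, 8)): [D, B, G, E, H, C, F, A, I]
After 12 (swap(4, 3)): [D, B, G, H, E, C, F, A, I]
After 13 (swap(5, 2)): [D, B, C, H, E, G, F, A, I]
After 14 (swap(3, 0)): [H, B, C, D, E, G, F, A, I]
After 15 (swap(7, 0)): [A, B, C, D, E, G, F, H, I]
After 16 (swap(5, 6)): [A, B, C, D, E, F, G, H, I]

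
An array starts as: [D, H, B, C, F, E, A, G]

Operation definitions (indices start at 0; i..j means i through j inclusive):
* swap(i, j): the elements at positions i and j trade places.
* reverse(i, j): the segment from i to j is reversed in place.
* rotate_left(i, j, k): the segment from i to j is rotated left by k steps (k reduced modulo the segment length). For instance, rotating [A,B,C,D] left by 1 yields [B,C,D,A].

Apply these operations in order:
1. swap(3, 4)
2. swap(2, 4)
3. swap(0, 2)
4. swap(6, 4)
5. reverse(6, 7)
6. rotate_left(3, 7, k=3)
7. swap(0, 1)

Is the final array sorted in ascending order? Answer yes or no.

After 1 (swap(3, 4)): [D, H, B, F, C, E, A, G]
After 2 (swap(2, 4)): [D, H, C, F, B, E, A, G]
After 3 (swap(0, 2)): [C, H, D, F, B, E, A, G]
After 4 (swap(6, 4)): [C, H, D, F, A, E, B, G]
After 5 (reverse(6, 7)): [C, H, D, F, A, E, G, B]
After 6 (rotate_left(3, 7, k=3)): [C, H, D, G, B, F, A, E]
After 7 (swap(0, 1)): [H, C, D, G, B, F, A, E]

Answer: no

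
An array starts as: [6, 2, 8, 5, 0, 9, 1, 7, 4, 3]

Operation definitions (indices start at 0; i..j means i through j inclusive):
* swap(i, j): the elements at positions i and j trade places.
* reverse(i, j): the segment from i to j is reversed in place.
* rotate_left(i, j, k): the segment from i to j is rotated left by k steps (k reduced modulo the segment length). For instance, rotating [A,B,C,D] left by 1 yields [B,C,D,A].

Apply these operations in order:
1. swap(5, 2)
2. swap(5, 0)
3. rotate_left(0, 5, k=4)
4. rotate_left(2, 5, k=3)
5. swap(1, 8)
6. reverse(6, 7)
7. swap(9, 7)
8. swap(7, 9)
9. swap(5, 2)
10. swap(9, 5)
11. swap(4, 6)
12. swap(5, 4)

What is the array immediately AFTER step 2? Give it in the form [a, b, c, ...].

Answer: [8, 2, 9, 5, 0, 6, 1, 7, 4, 3]

Derivation:
After 1 (swap(5, 2)): [6, 2, 9, 5, 0, 8, 1, 7, 4, 3]
After 2 (swap(5, 0)): [8, 2, 9, 5, 0, 6, 1, 7, 4, 3]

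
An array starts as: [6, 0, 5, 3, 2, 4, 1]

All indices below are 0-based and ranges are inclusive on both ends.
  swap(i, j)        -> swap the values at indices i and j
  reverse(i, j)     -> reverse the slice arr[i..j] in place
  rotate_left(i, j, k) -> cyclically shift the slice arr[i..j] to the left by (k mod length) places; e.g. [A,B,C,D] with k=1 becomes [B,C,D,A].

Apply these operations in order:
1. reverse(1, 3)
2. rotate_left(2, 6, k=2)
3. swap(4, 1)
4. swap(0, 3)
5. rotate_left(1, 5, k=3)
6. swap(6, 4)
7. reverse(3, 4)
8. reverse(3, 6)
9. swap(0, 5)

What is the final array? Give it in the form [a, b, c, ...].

Answer: [1, 3, 5, 2, 6, 4, 0]

Derivation:
After 1 (reverse(1, 3)): [6, 3, 5, 0, 2, 4, 1]
After 2 (rotate_left(2, 6, k=2)): [6, 3, 2, 4, 1, 5, 0]
After 3 (swap(4, 1)): [6, 1, 2, 4, 3, 5, 0]
After 4 (swap(0, 3)): [4, 1, 2, 6, 3, 5, 0]
After 5 (rotate_left(1, 5, k=3)): [4, 3, 5, 1, 2, 6, 0]
After 6 (swap(6, 4)): [4, 3, 5, 1, 0, 6, 2]
After 7 (reverse(3, 4)): [4, 3, 5, 0, 1, 6, 2]
After 8 (reverse(3, 6)): [4, 3, 5, 2, 6, 1, 0]
After 9 (swap(0, 5)): [1, 3, 5, 2, 6, 4, 0]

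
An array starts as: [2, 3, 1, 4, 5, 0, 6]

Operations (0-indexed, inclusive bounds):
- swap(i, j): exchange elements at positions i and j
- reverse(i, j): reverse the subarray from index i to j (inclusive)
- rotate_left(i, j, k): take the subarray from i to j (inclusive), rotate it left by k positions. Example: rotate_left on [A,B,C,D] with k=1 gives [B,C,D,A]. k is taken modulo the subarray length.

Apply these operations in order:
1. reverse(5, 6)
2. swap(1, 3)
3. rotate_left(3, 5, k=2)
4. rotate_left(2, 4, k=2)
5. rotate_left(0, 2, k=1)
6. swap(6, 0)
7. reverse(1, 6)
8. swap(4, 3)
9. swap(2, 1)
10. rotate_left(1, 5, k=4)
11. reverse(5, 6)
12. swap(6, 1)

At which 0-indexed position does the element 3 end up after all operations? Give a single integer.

Answer: 5

Derivation:
After 1 (reverse(5, 6)): [2, 3, 1, 4, 5, 6, 0]
After 2 (swap(1, 3)): [2, 4, 1, 3, 5, 6, 0]
After 3 (rotate_left(3, 5, k=2)): [2, 4, 1, 6, 3, 5, 0]
After 4 (rotate_left(2, 4, k=2)): [2, 4, 3, 1, 6, 5, 0]
After 5 (rotate_left(0, 2, k=1)): [4, 3, 2, 1, 6, 5, 0]
After 6 (swap(6, 0)): [0, 3, 2, 1, 6, 5, 4]
After 7 (reverse(1, 6)): [0, 4, 5, 6, 1, 2, 3]
After 8 (swap(4, 3)): [0, 4, 5, 1, 6, 2, 3]
After 9 (swap(2, 1)): [0, 5, 4, 1, 6, 2, 3]
After 10 (rotate_left(1, 5, k=4)): [0, 2, 5, 4, 1, 6, 3]
After 11 (reverse(5, 6)): [0, 2, 5, 4, 1, 3, 6]
After 12 (swap(6, 1)): [0, 6, 5, 4, 1, 3, 2]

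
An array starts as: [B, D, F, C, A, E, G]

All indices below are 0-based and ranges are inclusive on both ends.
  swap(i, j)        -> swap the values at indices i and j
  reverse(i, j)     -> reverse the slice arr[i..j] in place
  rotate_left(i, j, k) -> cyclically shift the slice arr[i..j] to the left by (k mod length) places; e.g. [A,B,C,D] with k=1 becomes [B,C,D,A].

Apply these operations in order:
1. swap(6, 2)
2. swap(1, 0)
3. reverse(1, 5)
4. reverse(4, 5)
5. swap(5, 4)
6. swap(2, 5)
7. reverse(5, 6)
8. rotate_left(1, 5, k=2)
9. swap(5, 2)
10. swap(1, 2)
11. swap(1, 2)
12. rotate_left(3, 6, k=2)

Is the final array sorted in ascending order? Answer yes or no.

Answer: no

Derivation:
After 1 (swap(6, 2)): [B, D, G, C, A, E, F]
After 2 (swap(1, 0)): [D, B, G, C, A, E, F]
After 3 (reverse(1, 5)): [D, E, A, C, G, B, F]
After 4 (reverse(4, 5)): [D, E, A, C, B, G, F]
After 5 (swap(5, 4)): [D, E, A, C, G, B, F]
After 6 (swap(2, 5)): [D, E, B, C, G, A, F]
After 7 (reverse(5, 6)): [D, E, B, C, G, F, A]
After 8 (rotate_left(1, 5, k=2)): [D, C, G, F, E, B, A]
After 9 (swap(5, 2)): [D, C, B, F, E, G, A]
After 10 (swap(1, 2)): [D, B, C, F, E, G, A]
After 11 (swap(1, 2)): [D, C, B, F, E, G, A]
After 12 (rotate_left(3, 6, k=2)): [D, C, B, G, A, F, E]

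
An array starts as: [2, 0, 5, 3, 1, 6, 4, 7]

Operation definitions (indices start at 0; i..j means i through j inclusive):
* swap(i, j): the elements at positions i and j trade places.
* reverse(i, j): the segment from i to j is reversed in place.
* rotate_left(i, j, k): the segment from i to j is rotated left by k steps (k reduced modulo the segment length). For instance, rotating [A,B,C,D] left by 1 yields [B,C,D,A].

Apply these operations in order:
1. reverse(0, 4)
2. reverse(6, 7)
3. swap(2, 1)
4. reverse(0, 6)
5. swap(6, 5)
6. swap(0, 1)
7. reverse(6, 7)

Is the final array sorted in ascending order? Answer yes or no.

After 1 (reverse(0, 4)): [1, 3, 5, 0, 2, 6, 4, 7]
After 2 (reverse(6, 7)): [1, 3, 5, 0, 2, 6, 7, 4]
After 3 (swap(2, 1)): [1, 5, 3, 0, 2, 6, 7, 4]
After 4 (reverse(0, 6)): [7, 6, 2, 0, 3, 5, 1, 4]
After 5 (swap(6, 5)): [7, 6, 2, 0, 3, 1, 5, 4]
After 6 (swap(0, 1)): [6, 7, 2, 0, 3, 1, 5, 4]
After 7 (reverse(6, 7)): [6, 7, 2, 0, 3, 1, 4, 5]

Answer: no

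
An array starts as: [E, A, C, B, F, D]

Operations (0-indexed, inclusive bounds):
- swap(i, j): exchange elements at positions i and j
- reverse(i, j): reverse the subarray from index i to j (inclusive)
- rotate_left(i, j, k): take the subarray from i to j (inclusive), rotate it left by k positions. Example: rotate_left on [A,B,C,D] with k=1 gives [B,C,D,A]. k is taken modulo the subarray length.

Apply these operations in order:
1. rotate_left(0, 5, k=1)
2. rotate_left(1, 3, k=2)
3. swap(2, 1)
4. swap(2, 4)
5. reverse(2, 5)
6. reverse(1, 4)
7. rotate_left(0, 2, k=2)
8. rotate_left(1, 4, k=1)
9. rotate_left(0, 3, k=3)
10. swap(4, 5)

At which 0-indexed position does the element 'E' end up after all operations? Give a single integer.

After 1 (rotate_left(0, 5, k=1)): [A, C, B, F, D, E]
After 2 (rotate_left(1, 3, k=2)): [A, F, C, B, D, E]
After 3 (swap(2, 1)): [A, C, F, B, D, E]
After 4 (swap(2, 4)): [A, C, D, B, F, E]
After 5 (reverse(2, 5)): [A, C, E, F, B, D]
After 6 (reverse(1, 4)): [A, B, F, E, C, D]
After 7 (rotate_left(0, 2, k=2)): [F, A, B, E, C, D]
After 8 (rotate_left(1, 4, k=1)): [F, B, E, C, A, D]
After 9 (rotate_left(0, 3, k=3)): [C, F, B, E, A, D]
After 10 (swap(4, 5)): [C, F, B, E, D, A]

Answer: 3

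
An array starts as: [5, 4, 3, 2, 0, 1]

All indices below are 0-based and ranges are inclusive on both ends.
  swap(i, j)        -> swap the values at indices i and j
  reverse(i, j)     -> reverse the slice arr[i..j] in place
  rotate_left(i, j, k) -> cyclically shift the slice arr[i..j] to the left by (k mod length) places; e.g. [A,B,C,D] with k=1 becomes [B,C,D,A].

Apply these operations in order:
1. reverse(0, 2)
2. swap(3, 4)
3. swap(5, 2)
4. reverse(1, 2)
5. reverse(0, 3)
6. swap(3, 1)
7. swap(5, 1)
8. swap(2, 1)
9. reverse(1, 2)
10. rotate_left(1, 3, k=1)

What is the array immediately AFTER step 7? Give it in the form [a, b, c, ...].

After 1 (reverse(0, 2)): [3, 4, 5, 2, 0, 1]
After 2 (swap(3, 4)): [3, 4, 5, 0, 2, 1]
After 3 (swap(5, 2)): [3, 4, 1, 0, 2, 5]
After 4 (reverse(1, 2)): [3, 1, 4, 0, 2, 5]
After 5 (reverse(0, 3)): [0, 4, 1, 3, 2, 5]
After 6 (swap(3, 1)): [0, 3, 1, 4, 2, 5]
After 7 (swap(5, 1)): [0, 5, 1, 4, 2, 3]

Answer: [0, 5, 1, 4, 2, 3]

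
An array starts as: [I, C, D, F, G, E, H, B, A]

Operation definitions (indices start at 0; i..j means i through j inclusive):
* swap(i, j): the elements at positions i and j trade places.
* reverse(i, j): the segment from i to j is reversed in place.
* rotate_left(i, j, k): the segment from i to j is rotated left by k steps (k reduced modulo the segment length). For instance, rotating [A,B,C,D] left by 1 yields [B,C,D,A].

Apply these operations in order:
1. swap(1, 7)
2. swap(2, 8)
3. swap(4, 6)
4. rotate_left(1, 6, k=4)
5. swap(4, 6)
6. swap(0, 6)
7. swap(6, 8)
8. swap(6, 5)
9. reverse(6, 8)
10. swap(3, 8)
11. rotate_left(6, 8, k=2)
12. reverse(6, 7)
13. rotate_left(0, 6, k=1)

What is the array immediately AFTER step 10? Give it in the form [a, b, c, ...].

Answer: [A, E, G, F, H, D, I, C, B]

Derivation:
After 1 (swap(1, 7)): [I, B, D, F, G, E, H, C, A]
After 2 (swap(2, 8)): [I, B, A, F, G, E, H, C, D]
After 3 (swap(4, 6)): [I, B, A, F, H, E, G, C, D]
After 4 (rotate_left(1, 6, k=4)): [I, E, G, B, A, F, H, C, D]
After 5 (swap(4, 6)): [I, E, G, B, H, F, A, C, D]
After 6 (swap(0, 6)): [A, E, G, B, H, F, I, C, D]
After 7 (swap(6, 8)): [A, E, G, B, H, F, D, C, I]
After 8 (swap(6, 5)): [A, E, G, B, H, D, F, C, I]
After 9 (reverse(6, 8)): [A, E, G, B, H, D, I, C, F]
After 10 (swap(3, 8)): [A, E, G, F, H, D, I, C, B]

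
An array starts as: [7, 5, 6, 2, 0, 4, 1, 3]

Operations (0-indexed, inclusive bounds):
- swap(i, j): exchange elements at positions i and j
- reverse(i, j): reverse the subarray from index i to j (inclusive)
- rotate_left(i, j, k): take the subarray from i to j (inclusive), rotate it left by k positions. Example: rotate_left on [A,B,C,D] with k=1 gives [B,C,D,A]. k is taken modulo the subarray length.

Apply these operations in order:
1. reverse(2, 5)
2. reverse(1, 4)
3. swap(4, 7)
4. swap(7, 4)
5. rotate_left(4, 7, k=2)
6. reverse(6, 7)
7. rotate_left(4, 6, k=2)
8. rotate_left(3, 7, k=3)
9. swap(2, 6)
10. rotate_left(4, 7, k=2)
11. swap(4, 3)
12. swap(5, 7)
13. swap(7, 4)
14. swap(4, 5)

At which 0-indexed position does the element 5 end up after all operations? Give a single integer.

After 1 (reverse(2, 5)): [7, 5, 4, 0, 2, 6, 1, 3]
After 2 (reverse(1, 4)): [7, 2, 0, 4, 5, 6, 1, 3]
After 3 (swap(4, 7)): [7, 2, 0, 4, 3, 6, 1, 5]
After 4 (swap(7, 4)): [7, 2, 0, 4, 5, 6, 1, 3]
After 5 (rotate_left(4, 7, k=2)): [7, 2, 0, 4, 1, 3, 5, 6]
After 6 (reverse(6, 7)): [7, 2, 0, 4, 1, 3, 6, 5]
After 7 (rotate_left(4, 6, k=2)): [7, 2, 0, 4, 6, 1, 3, 5]
After 8 (rotate_left(3, 7, k=3)): [7, 2, 0, 3, 5, 4, 6, 1]
After 9 (swap(2, 6)): [7, 2, 6, 3, 5, 4, 0, 1]
After 10 (rotate_left(4, 7, k=2)): [7, 2, 6, 3, 0, 1, 5, 4]
After 11 (swap(4, 3)): [7, 2, 6, 0, 3, 1, 5, 4]
After 12 (swap(5, 7)): [7, 2, 6, 0, 3, 4, 5, 1]
After 13 (swap(7, 4)): [7, 2, 6, 0, 1, 4, 5, 3]
After 14 (swap(4, 5)): [7, 2, 6, 0, 4, 1, 5, 3]

Answer: 6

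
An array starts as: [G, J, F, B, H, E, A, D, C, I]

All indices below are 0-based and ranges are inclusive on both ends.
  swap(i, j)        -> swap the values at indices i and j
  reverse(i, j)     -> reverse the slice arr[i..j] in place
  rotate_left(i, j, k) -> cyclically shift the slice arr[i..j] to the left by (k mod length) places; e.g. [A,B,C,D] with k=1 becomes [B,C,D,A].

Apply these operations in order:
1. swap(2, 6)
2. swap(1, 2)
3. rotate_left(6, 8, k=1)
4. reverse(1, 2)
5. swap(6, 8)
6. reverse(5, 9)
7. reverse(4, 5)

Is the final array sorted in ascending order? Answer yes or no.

After 1 (swap(2, 6)): [G, J, A, B, H, E, F, D, C, I]
After 2 (swap(1, 2)): [G, A, J, B, H, E, F, D, C, I]
After 3 (rotate_left(6, 8, k=1)): [G, A, J, B, H, E, D, C, F, I]
After 4 (reverse(1, 2)): [G, J, A, B, H, E, D, C, F, I]
After 5 (swap(6, 8)): [G, J, A, B, H, E, F, C, D, I]
After 6 (reverse(5, 9)): [G, J, A, B, H, I, D, C, F, E]
After 7 (reverse(4, 5)): [G, J, A, B, I, H, D, C, F, E]

Answer: no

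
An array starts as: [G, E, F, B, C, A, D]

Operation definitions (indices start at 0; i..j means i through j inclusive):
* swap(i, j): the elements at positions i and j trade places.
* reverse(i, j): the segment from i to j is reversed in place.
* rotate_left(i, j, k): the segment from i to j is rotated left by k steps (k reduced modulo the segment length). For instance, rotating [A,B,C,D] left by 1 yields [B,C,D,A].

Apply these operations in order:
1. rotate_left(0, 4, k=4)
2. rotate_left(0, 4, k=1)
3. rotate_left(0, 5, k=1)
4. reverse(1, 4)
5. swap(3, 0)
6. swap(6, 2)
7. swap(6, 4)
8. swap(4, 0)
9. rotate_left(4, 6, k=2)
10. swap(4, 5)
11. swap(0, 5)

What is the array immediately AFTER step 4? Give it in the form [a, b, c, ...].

Answer: [E, A, C, B, F, G, D]

Derivation:
After 1 (rotate_left(0, 4, k=4)): [C, G, E, F, B, A, D]
After 2 (rotate_left(0, 4, k=1)): [G, E, F, B, C, A, D]
After 3 (rotate_left(0, 5, k=1)): [E, F, B, C, A, G, D]
After 4 (reverse(1, 4)): [E, A, C, B, F, G, D]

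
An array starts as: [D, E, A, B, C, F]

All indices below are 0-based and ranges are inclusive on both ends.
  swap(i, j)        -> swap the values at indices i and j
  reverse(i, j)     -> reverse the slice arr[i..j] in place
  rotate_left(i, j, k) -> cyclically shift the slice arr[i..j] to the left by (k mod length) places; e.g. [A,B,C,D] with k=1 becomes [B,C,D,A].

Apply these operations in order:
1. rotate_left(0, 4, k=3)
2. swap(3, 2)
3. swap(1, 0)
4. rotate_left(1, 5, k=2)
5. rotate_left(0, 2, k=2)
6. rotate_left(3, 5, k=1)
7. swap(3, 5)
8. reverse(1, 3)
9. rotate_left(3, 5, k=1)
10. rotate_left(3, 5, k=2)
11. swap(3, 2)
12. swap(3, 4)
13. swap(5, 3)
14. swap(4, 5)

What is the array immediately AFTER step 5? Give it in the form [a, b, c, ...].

After 1 (rotate_left(0, 4, k=3)): [B, C, D, E, A, F]
After 2 (swap(3, 2)): [B, C, E, D, A, F]
After 3 (swap(1, 0)): [C, B, E, D, A, F]
After 4 (rotate_left(1, 5, k=2)): [C, D, A, F, B, E]
After 5 (rotate_left(0, 2, k=2)): [A, C, D, F, B, E]

Answer: [A, C, D, F, B, E]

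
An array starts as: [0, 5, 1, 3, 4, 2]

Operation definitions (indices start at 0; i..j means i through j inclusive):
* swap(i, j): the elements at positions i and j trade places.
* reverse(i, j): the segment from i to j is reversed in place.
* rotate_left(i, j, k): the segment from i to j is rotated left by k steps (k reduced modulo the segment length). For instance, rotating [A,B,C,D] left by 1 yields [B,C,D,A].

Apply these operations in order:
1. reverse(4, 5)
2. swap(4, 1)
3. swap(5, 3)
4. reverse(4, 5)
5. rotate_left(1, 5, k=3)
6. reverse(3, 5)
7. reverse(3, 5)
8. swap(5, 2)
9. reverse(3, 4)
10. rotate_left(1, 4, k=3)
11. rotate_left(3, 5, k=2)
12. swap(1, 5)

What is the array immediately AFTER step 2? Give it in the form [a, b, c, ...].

After 1 (reverse(4, 5)): [0, 5, 1, 3, 2, 4]
After 2 (swap(4, 1)): [0, 2, 1, 3, 5, 4]

Answer: [0, 2, 1, 3, 5, 4]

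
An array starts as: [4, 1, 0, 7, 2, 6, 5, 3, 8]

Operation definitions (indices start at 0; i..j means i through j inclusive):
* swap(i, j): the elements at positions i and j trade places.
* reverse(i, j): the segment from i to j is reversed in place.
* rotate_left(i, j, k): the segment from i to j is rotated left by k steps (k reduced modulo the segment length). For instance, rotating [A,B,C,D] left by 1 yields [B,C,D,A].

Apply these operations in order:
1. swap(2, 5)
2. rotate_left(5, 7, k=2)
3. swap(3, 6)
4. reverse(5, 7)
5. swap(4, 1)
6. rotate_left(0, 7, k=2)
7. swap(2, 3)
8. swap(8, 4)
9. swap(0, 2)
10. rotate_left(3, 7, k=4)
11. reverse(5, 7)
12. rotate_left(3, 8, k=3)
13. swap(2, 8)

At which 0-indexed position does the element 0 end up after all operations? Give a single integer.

After 1 (swap(2, 5)): [4, 1, 6, 7, 2, 0, 5, 3, 8]
After 2 (rotate_left(5, 7, k=2)): [4, 1, 6, 7, 2, 3, 0, 5, 8]
After 3 (swap(3, 6)): [4, 1, 6, 0, 2, 3, 7, 5, 8]
After 4 (reverse(5, 7)): [4, 1, 6, 0, 2, 5, 7, 3, 8]
After 5 (swap(4, 1)): [4, 2, 6, 0, 1, 5, 7, 3, 8]
After 6 (rotate_left(0, 7, k=2)): [6, 0, 1, 5, 7, 3, 4, 2, 8]
After 7 (swap(2, 3)): [6, 0, 5, 1, 7, 3, 4, 2, 8]
After 8 (swap(8, 4)): [6, 0, 5, 1, 8, 3, 4, 2, 7]
After 9 (swap(0, 2)): [5, 0, 6, 1, 8, 3, 4, 2, 7]
After 10 (rotate_left(3, 7, k=4)): [5, 0, 6, 2, 1, 8, 3, 4, 7]
After 11 (reverse(5, 7)): [5, 0, 6, 2, 1, 4, 3, 8, 7]
After 12 (rotate_left(3, 8, k=3)): [5, 0, 6, 3, 8, 7, 2, 1, 4]
After 13 (swap(2, 8)): [5, 0, 4, 3, 8, 7, 2, 1, 6]

Answer: 1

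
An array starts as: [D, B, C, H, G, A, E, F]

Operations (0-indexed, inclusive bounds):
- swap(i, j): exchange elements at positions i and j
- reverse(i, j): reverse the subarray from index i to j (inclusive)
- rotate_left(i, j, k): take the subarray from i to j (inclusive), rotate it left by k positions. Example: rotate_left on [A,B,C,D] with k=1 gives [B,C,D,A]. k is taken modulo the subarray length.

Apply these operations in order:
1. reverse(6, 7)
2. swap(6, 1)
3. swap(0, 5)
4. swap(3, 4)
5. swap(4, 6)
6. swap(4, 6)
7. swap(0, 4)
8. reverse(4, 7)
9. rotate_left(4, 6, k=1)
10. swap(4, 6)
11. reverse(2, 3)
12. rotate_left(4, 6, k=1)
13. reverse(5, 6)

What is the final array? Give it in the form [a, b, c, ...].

Answer: [H, F, G, C, D, E, B, A]

Derivation:
After 1 (reverse(6, 7)): [D, B, C, H, G, A, F, E]
After 2 (swap(6, 1)): [D, F, C, H, G, A, B, E]
After 3 (swap(0, 5)): [A, F, C, H, G, D, B, E]
After 4 (swap(3, 4)): [A, F, C, G, H, D, B, E]
After 5 (swap(4, 6)): [A, F, C, G, B, D, H, E]
After 6 (swap(4, 6)): [A, F, C, G, H, D, B, E]
After 7 (swap(0, 4)): [H, F, C, G, A, D, B, E]
After 8 (reverse(4, 7)): [H, F, C, G, E, B, D, A]
After 9 (rotate_left(4, 6, k=1)): [H, F, C, G, B, D, E, A]
After 10 (swap(4, 6)): [H, F, C, G, E, D, B, A]
After 11 (reverse(2, 3)): [H, F, G, C, E, D, B, A]
After 12 (rotate_left(4, 6, k=1)): [H, F, G, C, D, B, E, A]
After 13 (reverse(5, 6)): [H, F, G, C, D, E, B, A]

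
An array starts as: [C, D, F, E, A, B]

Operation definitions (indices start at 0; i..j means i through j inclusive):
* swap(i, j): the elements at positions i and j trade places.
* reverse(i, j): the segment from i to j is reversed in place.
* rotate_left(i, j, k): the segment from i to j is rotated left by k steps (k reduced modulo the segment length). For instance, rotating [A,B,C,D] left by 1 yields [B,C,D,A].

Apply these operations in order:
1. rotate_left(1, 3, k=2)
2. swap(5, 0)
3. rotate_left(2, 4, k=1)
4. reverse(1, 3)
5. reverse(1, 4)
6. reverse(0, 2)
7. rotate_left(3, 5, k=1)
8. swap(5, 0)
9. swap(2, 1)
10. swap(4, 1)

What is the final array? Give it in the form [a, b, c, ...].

After 1 (rotate_left(1, 3, k=2)): [C, E, D, F, A, B]
After 2 (swap(5, 0)): [B, E, D, F, A, C]
After 3 (rotate_left(2, 4, k=1)): [B, E, F, A, D, C]
After 4 (reverse(1, 3)): [B, A, F, E, D, C]
After 5 (reverse(1, 4)): [B, D, E, F, A, C]
After 6 (reverse(0, 2)): [E, D, B, F, A, C]
After 7 (rotate_left(3, 5, k=1)): [E, D, B, A, C, F]
After 8 (swap(5, 0)): [F, D, B, A, C, E]
After 9 (swap(2, 1)): [F, B, D, A, C, E]
After 10 (swap(4, 1)): [F, C, D, A, B, E]

Answer: [F, C, D, A, B, E]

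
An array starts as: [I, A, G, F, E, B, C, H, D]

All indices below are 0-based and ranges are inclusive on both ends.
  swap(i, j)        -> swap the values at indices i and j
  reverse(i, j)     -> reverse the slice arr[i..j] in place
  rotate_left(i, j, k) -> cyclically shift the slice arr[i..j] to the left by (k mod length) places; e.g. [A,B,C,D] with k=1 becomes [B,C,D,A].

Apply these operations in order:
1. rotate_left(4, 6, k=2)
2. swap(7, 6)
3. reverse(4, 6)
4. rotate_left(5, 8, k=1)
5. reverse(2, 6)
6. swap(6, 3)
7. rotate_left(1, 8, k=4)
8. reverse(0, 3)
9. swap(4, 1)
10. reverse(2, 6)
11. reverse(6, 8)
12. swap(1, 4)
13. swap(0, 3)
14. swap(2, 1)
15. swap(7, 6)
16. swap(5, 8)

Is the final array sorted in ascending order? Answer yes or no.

Answer: yes

Derivation:
After 1 (rotate_left(4, 6, k=2)): [I, A, G, F, C, E, B, H, D]
After 2 (swap(7, 6)): [I, A, G, F, C, E, H, B, D]
After 3 (reverse(4, 6)): [I, A, G, F, H, E, C, B, D]
After 4 (rotate_left(5, 8, k=1)): [I, A, G, F, H, C, B, D, E]
After 5 (reverse(2, 6)): [I, A, B, C, H, F, G, D, E]
After 6 (swap(6, 3)): [I, A, B, G, H, F, C, D, E]
After 7 (rotate_left(1, 8, k=4)): [I, F, C, D, E, A, B, G, H]
After 8 (reverse(0, 3)): [D, C, F, I, E, A, B, G, H]
After 9 (swap(4, 1)): [D, E, F, I, C, A, B, G, H]
After 10 (reverse(2, 6)): [D, E, B, A, C, I, F, G, H]
After 11 (reverse(6, 8)): [D, E, B, A, C, I, H, G, F]
After 12 (swap(1, 4)): [D, C, B, A, E, I, H, G, F]
After 13 (swap(0, 3)): [A, C, B, D, E, I, H, G, F]
After 14 (swap(2, 1)): [A, B, C, D, E, I, H, G, F]
After 15 (swap(7, 6)): [A, B, C, D, E, I, G, H, F]
After 16 (swap(5, 8)): [A, B, C, D, E, F, G, H, I]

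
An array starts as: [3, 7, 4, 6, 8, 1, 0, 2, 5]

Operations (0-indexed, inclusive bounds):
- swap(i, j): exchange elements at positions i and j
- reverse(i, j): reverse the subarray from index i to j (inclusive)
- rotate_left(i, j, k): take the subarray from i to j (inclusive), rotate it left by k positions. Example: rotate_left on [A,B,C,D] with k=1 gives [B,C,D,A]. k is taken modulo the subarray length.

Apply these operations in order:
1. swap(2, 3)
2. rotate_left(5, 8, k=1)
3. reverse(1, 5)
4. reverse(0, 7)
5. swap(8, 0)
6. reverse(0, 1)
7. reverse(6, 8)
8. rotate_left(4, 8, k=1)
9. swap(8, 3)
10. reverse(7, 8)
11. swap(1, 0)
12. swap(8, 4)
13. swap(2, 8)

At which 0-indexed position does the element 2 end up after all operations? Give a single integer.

Answer: 1

Derivation:
After 1 (swap(2, 3)): [3, 7, 6, 4, 8, 1, 0, 2, 5]
After 2 (rotate_left(5, 8, k=1)): [3, 7, 6, 4, 8, 0, 2, 5, 1]
After 3 (reverse(1, 5)): [3, 0, 8, 4, 6, 7, 2, 5, 1]
After 4 (reverse(0, 7)): [5, 2, 7, 6, 4, 8, 0, 3, 1]
After 5 (swap(8, 0)): [1, 2, 7, 6, 4, 8, 0, 3, 5]
After 6 (reverse(0, 1)): [2, 1, 7, 6, 4, 8, 0, 3, 5]
After 7 (reverse(6, 8)): [2, 1, 7, 6, 4, 8, 5, 3, 0]
After 8 (rotate_left(4, 8, k=1)): [2, 1, 7, 6, 8, 5, 3, 0, 4]
After 9 (swap(8, 3)): [2, 1, 7, 4, 8, 5, 3, 0, 6]
After 10 (reverse(7, 8)): [2, 1, 7, 4, 8, 5, 3, 6, 0]
After 11 (swap(1, 0)): [1, 2, 7, 4, 8, 5, 3, 6, 0]
After 12 (swap(8, 4)): [1, 2, 7, 4, 0, 5, 3, 6, 8]
After 13 (swap(2, 8)): [1, 2, 8, 4, 0, 5, 3, 6, 7]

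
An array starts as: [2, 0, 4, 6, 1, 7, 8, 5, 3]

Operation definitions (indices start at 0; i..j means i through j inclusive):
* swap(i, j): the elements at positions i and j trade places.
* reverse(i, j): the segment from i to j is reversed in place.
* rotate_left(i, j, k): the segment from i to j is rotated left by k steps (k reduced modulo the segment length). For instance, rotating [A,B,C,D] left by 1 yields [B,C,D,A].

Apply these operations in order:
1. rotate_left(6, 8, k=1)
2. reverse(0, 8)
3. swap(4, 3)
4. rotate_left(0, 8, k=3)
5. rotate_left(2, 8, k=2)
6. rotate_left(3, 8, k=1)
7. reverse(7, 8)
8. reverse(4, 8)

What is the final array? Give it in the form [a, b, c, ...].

After 1 (rotate_left(6, 8, k=1)): [2, 0, 4, 6, 1, 7, 5, 3, 8]
After 2 (reverse(0, 8)): [8, 3, 5, 7, 1, 6, 4, 0, 2]
After 3 (swap(4, 3)): [8, 3, 5, 1, 7, 6, 4, 0, 2]
After 4 (rotate_left(0, 8, k=3)): [1, 7, 6, 4, 0, 2, 8, 3, 5]
After 5 (rotate_left(2, 8, k=2)): [1, 7, 0, 2, 8, 3, 5, 6, 4]
After 6 (rotate_left(3, 8, k=1)): [1, 7, 0, 8, 3, 5, 6, 4, 2]
After 7 (reverse(7, 8)): [1, 7, 0, 8, 3, 5, 6, 2, 4]
After 8 (reverse(4, 8)): [1, 7, 0, 8, 4, 2, 6, 5, 3]

Answer: [1, 7, 0, 8, 4, 2, 6, 5, 3]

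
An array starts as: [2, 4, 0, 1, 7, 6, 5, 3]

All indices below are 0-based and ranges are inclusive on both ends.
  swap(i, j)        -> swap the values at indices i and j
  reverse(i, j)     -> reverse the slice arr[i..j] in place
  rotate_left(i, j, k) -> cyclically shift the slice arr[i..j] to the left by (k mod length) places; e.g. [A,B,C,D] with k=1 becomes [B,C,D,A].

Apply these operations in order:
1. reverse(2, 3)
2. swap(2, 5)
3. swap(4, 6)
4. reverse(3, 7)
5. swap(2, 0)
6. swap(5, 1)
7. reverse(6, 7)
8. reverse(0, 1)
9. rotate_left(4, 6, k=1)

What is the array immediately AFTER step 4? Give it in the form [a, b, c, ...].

Answer: [2, 4, 6, 3, 7, 1, 5, 0]

Derivation:
After 1 (reverse(2, 3)): [2, 4, 1, 0, 7, 6, 5, 3]
After 2 (swap(2, 5)): [2, 4, 6, 0, 7, 1, 5, 3]
After 3 (swap(4, 6)): [2, 4, 6, 0, 5, 1, 7, 3]
After 4 (reverse(3, 7)): [2, 4, 6, 3, 7, 1, 5, 0]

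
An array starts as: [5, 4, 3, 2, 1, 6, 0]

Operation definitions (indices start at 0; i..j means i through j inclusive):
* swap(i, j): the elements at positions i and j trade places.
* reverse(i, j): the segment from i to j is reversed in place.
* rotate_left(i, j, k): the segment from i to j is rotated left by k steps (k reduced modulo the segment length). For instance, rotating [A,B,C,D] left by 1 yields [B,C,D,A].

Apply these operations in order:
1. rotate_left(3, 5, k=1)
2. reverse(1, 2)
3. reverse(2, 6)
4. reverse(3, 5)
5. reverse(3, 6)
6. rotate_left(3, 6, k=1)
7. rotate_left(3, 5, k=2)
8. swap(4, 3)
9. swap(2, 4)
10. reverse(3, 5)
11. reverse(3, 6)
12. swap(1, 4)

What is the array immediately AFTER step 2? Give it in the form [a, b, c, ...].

After 1 (rotate_left(3, 5, k=1)): [5, 4, 3, 1, 6, 2, 0]
After 2 (reverse(1, 2)): [5, 3, 4, 1, 6, 2, 0]

Answer: [5, 3, 4, 1, 6, 2, 0]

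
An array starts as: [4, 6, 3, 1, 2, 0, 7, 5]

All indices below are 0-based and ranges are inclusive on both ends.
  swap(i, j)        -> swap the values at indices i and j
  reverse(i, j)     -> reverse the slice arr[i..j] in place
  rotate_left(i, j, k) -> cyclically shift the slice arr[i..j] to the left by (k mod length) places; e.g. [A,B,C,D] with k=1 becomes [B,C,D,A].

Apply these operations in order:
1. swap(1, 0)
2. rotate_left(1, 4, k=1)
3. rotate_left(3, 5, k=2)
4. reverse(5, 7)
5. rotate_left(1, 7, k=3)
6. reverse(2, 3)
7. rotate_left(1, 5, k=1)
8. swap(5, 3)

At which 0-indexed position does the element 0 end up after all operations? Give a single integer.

Answer: 7

Derivation:
After 1 (swap(1, 0)): [6, 4, 3, 1, 2, 0, 7, 5]
After 2 (rotate_left(1, 4, k=1)): [6, 3, 1, 2, 4, 0, 7, 5]
After 3 (rotate_left(3, 5, k=2)): [6, 3, 1, 0, 2, 4, 7, 5]
After 4 (reverse(5, 7)): [6, 3, 1, 0, 2, 5, 7, 4]
After 5 (rotate_left(1, 7, k=3)): [6, 2, 5, 7, 4, 3, 1, 0]
After 6 (reverse(2, 3)): [6, 2, 7, 5, 4, 3, 1, 0]
After 7 (rotate_left(1, 5, k=1)): [6, 7, 5, 4, 3, 2, 1, 0]
After 8 (swap(5, 3)): [6, 7, 5, 2, 3, 4, 1, 0]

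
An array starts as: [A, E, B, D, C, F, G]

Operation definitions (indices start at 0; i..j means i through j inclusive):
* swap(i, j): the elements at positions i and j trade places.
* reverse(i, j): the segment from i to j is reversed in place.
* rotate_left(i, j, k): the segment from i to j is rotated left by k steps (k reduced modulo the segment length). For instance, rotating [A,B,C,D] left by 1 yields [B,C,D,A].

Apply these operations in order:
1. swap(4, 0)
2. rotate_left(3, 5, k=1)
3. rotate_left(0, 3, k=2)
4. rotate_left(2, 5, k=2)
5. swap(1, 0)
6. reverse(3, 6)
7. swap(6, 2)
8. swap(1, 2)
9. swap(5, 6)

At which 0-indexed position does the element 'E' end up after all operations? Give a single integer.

After 1 (swap(4, 0)): [C, E, B, D, A, F, G]
After 2 (rotate_left(3, 5, k=1)): [C, E, B, A, F, D, G]
After 3 (rotate_left(0, 3, k=2)): [B, A, C, E, F, D, G]
After 4 (rotate_left(2, 5, k=2)): [B, A, F, D, C, E, G]
After 5 (swap(1, 0)): [A, B, F, D, C, E, G]
After 6 (reverse(3, 6)): [A, B, F, G, E, C, D]
After 7 (swap(6, 2)): [A, B, D, G, E, C, F]
After 8 (swap(1, 2)): [A, D, B, G, E, C, F]
After 9 (swap(5, 6)): [A, D, B, G, E, F, C]

Answer: 4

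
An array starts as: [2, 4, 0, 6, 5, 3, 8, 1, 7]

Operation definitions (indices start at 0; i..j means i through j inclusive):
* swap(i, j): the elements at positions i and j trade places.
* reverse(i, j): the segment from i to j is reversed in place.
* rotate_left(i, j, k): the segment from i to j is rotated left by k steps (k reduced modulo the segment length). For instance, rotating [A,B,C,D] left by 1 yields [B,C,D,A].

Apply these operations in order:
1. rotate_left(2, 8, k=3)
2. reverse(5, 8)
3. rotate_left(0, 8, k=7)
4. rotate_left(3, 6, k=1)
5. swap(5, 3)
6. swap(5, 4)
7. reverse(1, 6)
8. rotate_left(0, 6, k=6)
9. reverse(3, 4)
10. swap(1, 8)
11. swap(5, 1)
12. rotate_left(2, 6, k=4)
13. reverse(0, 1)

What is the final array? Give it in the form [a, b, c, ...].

Answer: [1, 7, 2, 4, 3, 8, 6, 5, 0]

Derivation:
After 1 (rotate_left(2, 8, k=3)): [2, 4, 3, 8, 1, 7, 0, 6, 5]
After 2 (reverse(5, 8)): [2, 4, 3, 8, 1, 5, 6, 0, 7]
After 3 (rotate_left(0, 8, k=7)): [0, 7, 2, 4, 3, 8, 1, 5, 6]
After 4 (rotate_left(3, 6, k=1)): [0, 7, 2, 3, 8, 1, 4, 5, 6]
After 5 (swap(5, 3)): [0, 7, 2, 1, 8, 3, 4, 5, 6]
After 6 (swap(5, 4)): [0, 7, 2, 1, 3, 8, 4, 5, 6]
After 7 (reverse(1, 6)): [0, 4, 8, 3, 1, 2, 7, 5, 6]
After 8 (rotate_left(0, 6, k=6)): [7, 0, 4, 8, 3, 1, 2, 5, 6]
After 9 (reverse(3, 4)): [7, 0, 4, 3, 8, 1, 2, 5, 6]
After 10 (swap(1, 8)): [7, 6, 4, 3, 8, 1, 2, 5, 0]
After 11 (swap(5, 1)): [7, 1, 4, 3, 8, 6, 2, 5, 0]
After 12 (rotate_left(2, 6, k=4)): [7, 1, 2, 4, 3, 8, 6, 5, 0]
After 13 (reverse(0, 1)): [1, 7, 2, 4, 3, 8, 6, 5, 0]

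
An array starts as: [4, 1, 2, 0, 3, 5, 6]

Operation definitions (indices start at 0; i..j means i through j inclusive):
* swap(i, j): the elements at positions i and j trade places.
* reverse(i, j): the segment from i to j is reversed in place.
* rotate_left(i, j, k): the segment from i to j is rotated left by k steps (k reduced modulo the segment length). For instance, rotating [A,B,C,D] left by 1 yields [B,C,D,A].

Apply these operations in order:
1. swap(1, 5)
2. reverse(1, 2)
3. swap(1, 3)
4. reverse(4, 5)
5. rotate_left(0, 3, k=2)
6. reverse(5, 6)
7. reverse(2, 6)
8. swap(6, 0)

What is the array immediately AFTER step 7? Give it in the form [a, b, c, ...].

After 1 (swap(1, 5)): [4, 5, 2, 0, 3, 1, 6]
After 2 (reverse(1, 2)): [4, 2, 5, 0, 3, 1, 6]
After 3 (swap(1, 3)): [4, 0, 5, 2, 3, 1, 6]
After 4 (reverse(4, 5)): [4, 0, 5, 2, 1, 3, 6]
After 5 (rotate_left(0, 3, k=2)): [5, 2, 4, 0, 1, 3, 6]
After 6 (reverse(5, 6)): [5, 2, 4, 0, 1, 6, 3]
After 7 (reverse(2, 6)): [5, 2, 3, 6, 1, 0, 4]

Answer: [5, 2, 3, 6, 1, 0, 4]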